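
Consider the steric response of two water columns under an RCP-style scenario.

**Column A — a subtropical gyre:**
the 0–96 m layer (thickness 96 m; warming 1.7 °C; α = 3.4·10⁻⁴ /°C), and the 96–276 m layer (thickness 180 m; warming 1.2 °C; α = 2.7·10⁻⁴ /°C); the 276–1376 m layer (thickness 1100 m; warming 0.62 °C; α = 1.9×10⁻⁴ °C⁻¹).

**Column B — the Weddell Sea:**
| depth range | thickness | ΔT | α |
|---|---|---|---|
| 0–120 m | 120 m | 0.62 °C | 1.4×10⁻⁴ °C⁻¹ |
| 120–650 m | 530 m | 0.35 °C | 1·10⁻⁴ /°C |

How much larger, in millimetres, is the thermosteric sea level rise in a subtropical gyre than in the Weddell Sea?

A Layer 1: 96 × 1.7 × 3.4×10⁻⁴ = 0.055488 m
A 96–276 m: 1.2 × 180 × 2.7×10⁻⁴ = 0.05832 m
A 276–1376 m: 1.9×10⁻⁴ × 0.62 × 1100 = 0.12958 m
A total: 0.243388 m
B 0.62 × 120 × 1.4×10⁻⁴ = 0.010416 m
B 530 × 1×10⁻⁴ × 0.35 = 0.01855 m
B total: 0.028966 m
Difference: 0.243388 − 0.028966 = 0.214422 m

214 mm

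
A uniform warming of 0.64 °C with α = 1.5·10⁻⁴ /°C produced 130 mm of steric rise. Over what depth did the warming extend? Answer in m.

H ≈ 1350 m

H = Δh/(αΔT) = 0.13 / (1.5×10⁻⁴ × 0.64) ≈ 1354 m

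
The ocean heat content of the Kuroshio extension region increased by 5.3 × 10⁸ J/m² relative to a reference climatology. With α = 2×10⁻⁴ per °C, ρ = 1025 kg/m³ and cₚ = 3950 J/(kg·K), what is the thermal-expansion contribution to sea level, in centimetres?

2.62 cm

Δh = αQ/(ρcₚ) = 2×10⁻⁴ × 5.3×10⁸ / (1025 × 3950) ≈ 0.026181 m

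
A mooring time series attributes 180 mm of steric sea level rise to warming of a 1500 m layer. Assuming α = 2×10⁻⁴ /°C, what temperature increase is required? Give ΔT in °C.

ΔT = Δh/(αH) = 0.18 / (2×10⁻⁴ × 1500) = 0.6000 °C

0.600 °C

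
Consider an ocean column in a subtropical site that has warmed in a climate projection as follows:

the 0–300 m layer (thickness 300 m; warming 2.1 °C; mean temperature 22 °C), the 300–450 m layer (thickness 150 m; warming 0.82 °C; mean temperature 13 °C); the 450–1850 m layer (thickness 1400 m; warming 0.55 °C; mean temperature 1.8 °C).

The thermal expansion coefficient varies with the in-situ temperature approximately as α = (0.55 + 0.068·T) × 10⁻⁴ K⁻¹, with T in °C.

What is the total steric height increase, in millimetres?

Layer 1: α = (0.55 + 0.068×22)×10⁻⁴ = 2.046×10⁻⁴ K⁻¹
Layer 2: α = (0.55 + 0.068×13)×10⁻⁴ = 1.434×10⁻⁴ K⁻¹
Layer 3: α = (0.55 + 0.068×1.8)×10⁻⁴ = 0.6724×10⁻⁴ K⁻¹
2.046×10⁻⁴ × 2.1 × 300 = 0.128898 m
Layer 2: 150 × 1.434×10⁻⁴ × 0.82 = 0.0176382 m
450–1850 m: 0.55 × 1400 × 0.6724×10⁻⁴ = 0.0517748 m
Δh = 0.128898 + 0.0176382 + 0.0517748 = 0.198311 m

Δh = 200 mm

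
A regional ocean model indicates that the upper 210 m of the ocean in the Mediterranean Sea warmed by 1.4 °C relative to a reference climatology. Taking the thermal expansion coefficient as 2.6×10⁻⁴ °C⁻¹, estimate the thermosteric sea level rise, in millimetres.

Δh = αΔT·H = 2.6×10⁻⁴ × 1.4 × 210 = 0.07644 m

76.4 mm of thermosteric rise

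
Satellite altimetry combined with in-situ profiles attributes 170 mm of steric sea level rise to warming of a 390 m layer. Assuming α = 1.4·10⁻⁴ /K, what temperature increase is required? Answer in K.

ΔT = Δh/(αH) = 0.17 / (1.4×10⁻⁴ × 390) ≈ 3.114 K

about 3.1 K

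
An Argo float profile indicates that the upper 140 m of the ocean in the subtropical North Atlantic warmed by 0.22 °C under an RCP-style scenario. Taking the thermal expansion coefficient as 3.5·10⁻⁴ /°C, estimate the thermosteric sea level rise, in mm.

Δh ≈ 11 mm

Δh = αΔT·H = 3.5×10⁻⁴ × 0.22 × 140 = 0.01078 m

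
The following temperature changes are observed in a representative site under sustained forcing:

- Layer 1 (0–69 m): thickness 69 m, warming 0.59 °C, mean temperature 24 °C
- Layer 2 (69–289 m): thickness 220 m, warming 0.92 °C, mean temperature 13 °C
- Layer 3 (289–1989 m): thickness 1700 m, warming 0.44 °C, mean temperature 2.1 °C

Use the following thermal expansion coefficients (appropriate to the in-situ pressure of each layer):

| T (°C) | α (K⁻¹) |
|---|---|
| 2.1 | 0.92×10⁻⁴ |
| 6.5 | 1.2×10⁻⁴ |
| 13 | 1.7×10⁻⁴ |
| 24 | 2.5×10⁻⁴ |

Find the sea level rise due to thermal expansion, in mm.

Layer 1 at 24 °C → α = 2.5×10⁻⁴ K⁻¹
Layer 2 at 13 °C → α = 1.7×10⁻⁴ K⁻¹
Layer 3 at 2.1 °C → α = 0.92×10⁻⁴ K⁻¹
Layer 1: 69 × 2.5×10⁻⁴ × 0.59 = 0.0101775 m
1.7×10⁻⁴ × 0.92 × 220 = 0.034408 m
289–1989 m: 0.44 × 0.92×10⁻⁴ × 1700 = 0.068816 m
Δh = 0.0101775 + 0.034408 + 0.068816 = 0.1134015 m

Δh = 113 mm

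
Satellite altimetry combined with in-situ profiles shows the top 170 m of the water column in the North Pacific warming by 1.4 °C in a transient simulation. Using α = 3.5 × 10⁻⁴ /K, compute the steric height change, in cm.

Δh = αΔT·H = 3.5×10⁻⁴ × 1.4 × 170 = 0.08330 m

about 8.33 cm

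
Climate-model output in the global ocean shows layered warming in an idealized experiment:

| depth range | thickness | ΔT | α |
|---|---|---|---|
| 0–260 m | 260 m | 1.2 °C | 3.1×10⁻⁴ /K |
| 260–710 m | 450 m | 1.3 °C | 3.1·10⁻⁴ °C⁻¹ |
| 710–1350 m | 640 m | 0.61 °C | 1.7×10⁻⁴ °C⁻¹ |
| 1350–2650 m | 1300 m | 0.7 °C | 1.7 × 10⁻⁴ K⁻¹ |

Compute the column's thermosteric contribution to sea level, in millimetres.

499 mm of thermosteric rise

Layer 1: 260 × 1.2 × 3.1×10⁻⁴ = 0.09672 m
Layer 2: 3.1×10⁻⁴ × 450 × 1.3 = 0.18135 m
Layer 3: 0.61 × 640 × 1.7×10⁻⁴ = 0.066368 m
Layer 4: 1.7×10⁻⁴ × 1300 × 0.7 = 0.15470 m
Δh = 0.09672 + 0.18135 + 0.066368 + 0.15470 = 0.499138 m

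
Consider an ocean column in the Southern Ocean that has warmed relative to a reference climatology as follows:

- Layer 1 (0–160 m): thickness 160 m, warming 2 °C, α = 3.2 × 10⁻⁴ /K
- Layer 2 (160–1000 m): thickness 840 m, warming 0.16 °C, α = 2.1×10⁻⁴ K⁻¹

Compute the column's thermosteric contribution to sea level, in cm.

Δh ≈ 13.1 cm

Layer 1: 160 × 3.2×10⁻⁴ × 2 = 0.10240 m
Layer 2: 0.16 × 2.1×10⁻⁴ × 840 = 0.028224 m
Δh = 0.10240 + 0.028224 = 0.130624 m ≈ 13.1 cm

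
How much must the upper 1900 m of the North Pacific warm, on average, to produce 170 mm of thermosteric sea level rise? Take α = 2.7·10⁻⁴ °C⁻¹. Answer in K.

about 0.331 K

ΔT = Δh/(αH) = 0.17 / (2.7×10⁻⁴ × 1900) ≈ 0.3314 K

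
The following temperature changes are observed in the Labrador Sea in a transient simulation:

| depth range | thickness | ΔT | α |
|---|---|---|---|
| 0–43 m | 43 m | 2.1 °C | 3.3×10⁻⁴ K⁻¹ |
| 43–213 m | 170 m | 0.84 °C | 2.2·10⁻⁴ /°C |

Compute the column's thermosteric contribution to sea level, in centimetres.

Δh ≈ 6.1 cm

43 × 2.1 × 3.3×10⁻⁴ = 0.029799 m
0.84 × 2.2×10⁻⁴ × 170 = 0.031416 m
Δh = 0.029799 + 0.031416 = 0.061215 m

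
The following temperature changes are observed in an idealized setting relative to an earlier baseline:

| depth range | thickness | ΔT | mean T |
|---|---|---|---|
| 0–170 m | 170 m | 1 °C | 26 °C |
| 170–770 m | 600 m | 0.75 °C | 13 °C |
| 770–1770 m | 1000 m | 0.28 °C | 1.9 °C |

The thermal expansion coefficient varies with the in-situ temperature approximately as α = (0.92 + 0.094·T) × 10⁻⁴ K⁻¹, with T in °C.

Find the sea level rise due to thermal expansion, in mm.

180 mm

Layer 1: α = (0.92 + 0.094×26)×10⁻⁴ = 3.364×10⁻⁴ K⁻¹
Layer 2: α = (0.92 + 0.094×13)×10⁻⁴ = 2.142×10⁻⁴ K⁻¹
Layer 3: α = (0.92 + 0.094×1.9)×10⁻⁴ = 1.0986×10⁻⁴ K⁻¹
Layer 1: 1 × 3.364×10⁻⁴ × 170 = 0.057188 m
170–770 m: 0.75 × 600 × 2.142×10⁻⁴ = 0.09639 m
770–1770 m: 1000 × 0.28 × 1.0986×10⁻⁴ = 0.0307608 m
Δh = 0.057188 + 0.09639 + 0.0307608 = 0.1843388 m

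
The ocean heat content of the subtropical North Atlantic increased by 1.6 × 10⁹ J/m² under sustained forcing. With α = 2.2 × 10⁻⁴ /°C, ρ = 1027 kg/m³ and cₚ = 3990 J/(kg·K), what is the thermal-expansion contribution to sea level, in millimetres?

Δh = αQ/(ρcₚ) = 2.2×10⁻⁴ × 1.6×10⁹ / (1027 × 3990) ≈ 0.085901 m

85.9 mm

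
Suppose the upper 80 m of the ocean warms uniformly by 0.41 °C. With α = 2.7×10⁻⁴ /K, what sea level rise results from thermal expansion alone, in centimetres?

Δh = 0.89 cm

Δh = αΔT·H = 2.7×10⁻⁴ × 0.41 × 80 = 0.008856 m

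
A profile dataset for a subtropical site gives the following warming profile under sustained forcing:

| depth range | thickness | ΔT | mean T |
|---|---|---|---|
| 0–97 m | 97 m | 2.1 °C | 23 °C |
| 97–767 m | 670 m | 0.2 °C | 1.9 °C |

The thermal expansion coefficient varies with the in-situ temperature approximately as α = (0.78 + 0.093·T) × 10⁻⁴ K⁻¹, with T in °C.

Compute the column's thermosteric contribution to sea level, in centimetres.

7.23 cm of thermosteric rise

Layer 1: α = (0.78 + 0.093×23)×10⁻⁴ = 2.919×10⁻⁴ K⁻¹
Layer 2: α = (0.78 + 0.093×1.9)×10⁻⁴ = 0.9567×10⁻⁴ K⁻¹
Layer 1: 2.1 × 2.919×10⁻⁴ × 97 = 0.05946003 m
97–767 m: 670 × 0.2 × 0.9567×10⁻⁴ = 0.01281978 m
Δh = 0.05946003 + 0.01281978 = 0.07227981 m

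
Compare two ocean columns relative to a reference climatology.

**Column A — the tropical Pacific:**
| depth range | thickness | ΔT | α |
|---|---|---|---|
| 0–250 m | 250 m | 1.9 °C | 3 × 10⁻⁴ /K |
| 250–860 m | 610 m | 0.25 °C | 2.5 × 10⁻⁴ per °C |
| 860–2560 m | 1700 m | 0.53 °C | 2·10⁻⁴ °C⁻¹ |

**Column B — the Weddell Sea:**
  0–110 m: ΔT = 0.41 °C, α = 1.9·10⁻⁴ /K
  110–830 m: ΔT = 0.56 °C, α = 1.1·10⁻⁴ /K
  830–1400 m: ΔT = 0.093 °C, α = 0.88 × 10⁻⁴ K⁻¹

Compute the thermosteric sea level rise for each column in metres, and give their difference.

A 1.9 × 3×10⁻⁴ × 250 = 0.14250 m
A 250–860 m: 2.5×10⁻⁴ × 610 × 0.25 = 0.038125 m
A 860–2560 m: 2×10⁻⁴ × 1700 × 0.53 = 0.18020 m
A total: 0.360825 m
B 110 × 1.9×10⁻⁴ × 0.41 = 0.008569 m
B 0.56 × 720 × 1.1×10⁻⁴ = 0.044352 m
B 830–1400 m: 570 × 0.093 × 0.88×10⁻⁴ = 0.00466488 m
B total: 0.05758588 m
Difference: 0.360825 − 0.05758588 = 0.30323912 m

A: 0.361 m; B: 0.0576 m; difference 0.303 m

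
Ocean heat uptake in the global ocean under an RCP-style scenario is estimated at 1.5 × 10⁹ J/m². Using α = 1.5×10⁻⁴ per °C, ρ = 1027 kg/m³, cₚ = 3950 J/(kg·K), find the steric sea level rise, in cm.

Δh ≈ 5.5 cm

Δh = αQ/(ρcₚ) = 1.5×10⁻⁴ × 1.5×10⁹ / (1027 × 3950) ≈ 0.055464 m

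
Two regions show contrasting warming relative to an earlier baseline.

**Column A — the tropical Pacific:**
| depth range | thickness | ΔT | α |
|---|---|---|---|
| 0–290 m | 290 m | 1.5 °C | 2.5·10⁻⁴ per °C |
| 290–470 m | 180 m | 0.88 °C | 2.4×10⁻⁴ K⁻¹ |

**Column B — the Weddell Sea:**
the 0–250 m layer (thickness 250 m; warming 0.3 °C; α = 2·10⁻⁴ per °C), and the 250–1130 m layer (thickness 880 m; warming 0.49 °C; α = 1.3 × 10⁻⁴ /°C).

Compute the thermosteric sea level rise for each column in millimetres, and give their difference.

A: 147 mm; B: 71.1 mm; difference 75.7 mm

A 290 × 1.5 × 2.5×10⁻⁴ = 0.10875 m
A Layer 2: 2.4×10⁻⁴ × 180 × 0.88 = 0.038016 m
A total: 0.146766 m
B 0–250 m: 0.3 × 250 × 2×10⁻⁴ = 0.01500 m
B Layer 2: 0.49 × 1.3×10⁻⁴ × 880 = 0.056056 m
B total: 0.071056 m
Difference: 0.146766 − 0.071056 = 0.07571 m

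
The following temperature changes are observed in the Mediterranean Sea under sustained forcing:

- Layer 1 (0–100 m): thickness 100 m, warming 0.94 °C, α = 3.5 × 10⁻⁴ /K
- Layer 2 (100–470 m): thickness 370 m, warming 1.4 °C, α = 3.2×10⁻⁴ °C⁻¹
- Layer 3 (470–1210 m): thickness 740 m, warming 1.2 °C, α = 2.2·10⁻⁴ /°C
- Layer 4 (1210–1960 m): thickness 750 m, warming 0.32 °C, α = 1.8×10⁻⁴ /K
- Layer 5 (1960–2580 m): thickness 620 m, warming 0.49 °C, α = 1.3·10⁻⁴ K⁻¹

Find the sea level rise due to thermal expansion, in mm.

0–100 m: 0.94 × 100 × 3.5×10⁻⁴ = 0.03290 m
100–470 m: 1.4 × 370 × 3.2×10⁻⁴ = 0.16576 m
Layer 3: 2.2×10⁻⁴ × 740 × 1.2 = 0.19536 m
Layer 4: 0.32 × 1.8×10⁻⁴ × 750 = 0.04320 m
0.49 × 1.3×10⁻⁴ × 620 = 0.039494 m
Δh = 0.03290 + 0.16576 + 0.19536 + 0.04320 + 0.039494 = 0.476714 m

Δh = 477 mm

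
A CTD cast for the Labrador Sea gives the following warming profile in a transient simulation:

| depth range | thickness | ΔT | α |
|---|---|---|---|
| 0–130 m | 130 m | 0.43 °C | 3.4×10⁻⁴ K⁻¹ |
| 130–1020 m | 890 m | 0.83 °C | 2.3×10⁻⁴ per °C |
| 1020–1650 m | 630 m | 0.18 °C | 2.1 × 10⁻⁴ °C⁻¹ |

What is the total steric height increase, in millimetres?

0–130 m: 3.4×10⁻⁴ × 0.43 × 130 = 0.019006 m
2.3×10⁻⁴ × 0.83 × 890 = 0.169901 m
Layer 3: 630 × 2.1×10⁻⁴ × 0.18 = 0.023814 m
Δh = 0.019006 + 0.169901 + 0.023814 = 0.212721 m

213 mm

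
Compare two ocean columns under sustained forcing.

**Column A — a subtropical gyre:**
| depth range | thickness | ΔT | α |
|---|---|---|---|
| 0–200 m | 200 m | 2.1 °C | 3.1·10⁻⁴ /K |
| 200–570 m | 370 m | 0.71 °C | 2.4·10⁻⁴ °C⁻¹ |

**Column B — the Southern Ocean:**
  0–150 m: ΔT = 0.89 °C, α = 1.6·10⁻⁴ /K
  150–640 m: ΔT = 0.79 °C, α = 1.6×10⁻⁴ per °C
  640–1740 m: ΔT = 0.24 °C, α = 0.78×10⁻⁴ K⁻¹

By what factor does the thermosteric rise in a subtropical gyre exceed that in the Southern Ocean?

a factor of 1.86

A 0–200 m: 2.1 × 200 × 3.1×10⁻⁴ = 0.13020 m
A 0.71 × 2.4×10⁻⁴ × 370 = 0.063048 m
A total: 0.193248 m
B Layer 1: 150 × 0.89 × 1.6×10⁻⁴ = 0.02136 m
B 150–640 m: 490 × 0.79 × 1.6×10⁻⁴ = 0.061936 m
B 1100 × 0.24 × 0.78×10⁻⁴ = 0.020592 m
B total: 0.103888 m
Ratio: 0.193248 / 0.103888 ≈ 1.860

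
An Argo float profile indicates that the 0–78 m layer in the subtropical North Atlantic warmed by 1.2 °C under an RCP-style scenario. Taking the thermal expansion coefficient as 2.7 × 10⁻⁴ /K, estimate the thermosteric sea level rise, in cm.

Δh = 2.5 cm

Δh = αΔT·H = 2.7×10⁻⁴ × 1.2 × 78 = 0.025272 m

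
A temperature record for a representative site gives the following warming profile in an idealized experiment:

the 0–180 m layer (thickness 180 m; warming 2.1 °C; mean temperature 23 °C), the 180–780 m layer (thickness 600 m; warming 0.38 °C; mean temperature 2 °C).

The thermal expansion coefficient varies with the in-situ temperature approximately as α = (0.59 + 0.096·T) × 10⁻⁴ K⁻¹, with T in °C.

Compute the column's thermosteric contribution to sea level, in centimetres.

Layer 1: α = (0.59 + 0.096×23)×10⁻⁴ = 2.798×10⁻⁴ K⁻¹
Layer 2: α = (0.59 + 0.096×2)×10⁻⁴ = 0.782×10⁻⁴ K⁻¹
2.798×10⁻⁴ × 180 × 2.1 = 0.1057644 m
Layer 2: 600 × 0.38 × 0.782×10⁻⁴ = 0.0178296 m
Δh = 0.1057644 + 0.0178296 = 0.123594 m

about 12 cm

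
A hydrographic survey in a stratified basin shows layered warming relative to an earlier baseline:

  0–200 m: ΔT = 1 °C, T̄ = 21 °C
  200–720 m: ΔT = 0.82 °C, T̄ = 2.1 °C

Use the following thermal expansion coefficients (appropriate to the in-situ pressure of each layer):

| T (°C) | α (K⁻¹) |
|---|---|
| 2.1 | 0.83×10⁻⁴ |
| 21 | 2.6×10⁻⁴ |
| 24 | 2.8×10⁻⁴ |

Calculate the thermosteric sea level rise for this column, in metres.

Layer 1 at 21 °C → α = 2.6×10⁻⁴ K⁻¹
Layer 2 at 2.1 °C → α = 0.83×10⁻⁴ K⁻¹
0–200 m: 200 × 2.6×10⁻⁴ × 1 = 0.05200 m
520 × 0.83×10⁻⁴ × 0.82 = 0.0353912 m
Δh = 0.05200 + 0.0353912 = 0.0873912 m ≈ 0.0874 m

Δh = 0.0874 m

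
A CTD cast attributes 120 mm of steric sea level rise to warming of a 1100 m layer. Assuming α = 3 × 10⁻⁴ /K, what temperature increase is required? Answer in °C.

0.364 °C

ΔT = Δh/(αH) = 0.12 / (3×10⁻⁴ × 1100) ≈ 0.3636 °C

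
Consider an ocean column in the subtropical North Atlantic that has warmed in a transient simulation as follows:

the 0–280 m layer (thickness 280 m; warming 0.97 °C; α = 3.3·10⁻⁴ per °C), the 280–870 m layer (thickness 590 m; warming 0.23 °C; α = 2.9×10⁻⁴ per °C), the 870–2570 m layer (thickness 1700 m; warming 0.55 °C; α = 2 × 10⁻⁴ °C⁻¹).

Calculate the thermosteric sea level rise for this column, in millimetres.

320 mm

Layer 1: 3.3×10⁻⁴ × 0.97 × 280 = 0.089628 m
Layer 2: 2.9×10⁻⁴ × 590 × 0.23 = 0.039353 m
870–2570 m: 0.55 × 2×10⁻⁴ × 1700 = 0.18700 m
Δh = 0.089628 + 0.039353 + 0.18700 = 0.315981 m ≈ 320 mm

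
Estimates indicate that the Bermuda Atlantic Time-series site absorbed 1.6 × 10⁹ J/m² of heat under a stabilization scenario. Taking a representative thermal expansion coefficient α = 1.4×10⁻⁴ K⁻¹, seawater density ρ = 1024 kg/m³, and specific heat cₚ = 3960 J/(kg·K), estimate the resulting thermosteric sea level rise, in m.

about 0.0552 m

Δh = αQ/(ρcₚ) = 1.4×10⁻⁴ × 1.6×10⁹ / (1024 × 3960) ≈ 0.05524 m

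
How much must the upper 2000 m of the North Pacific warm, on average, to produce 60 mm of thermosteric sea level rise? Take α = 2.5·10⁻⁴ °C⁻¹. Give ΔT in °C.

0.12 °C

ΔT = Δh/(αH) = 0.06 / (2.5×10⁻⁴ × 2000) = 0.1200 °C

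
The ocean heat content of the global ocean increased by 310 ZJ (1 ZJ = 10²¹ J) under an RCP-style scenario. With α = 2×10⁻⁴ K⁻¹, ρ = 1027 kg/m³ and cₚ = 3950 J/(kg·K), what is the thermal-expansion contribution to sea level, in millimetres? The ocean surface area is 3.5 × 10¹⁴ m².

Per unit area: Q = 310×10²¹ / (3.5×10¹⁴) ≈ 8.857×10⁸ J/m²
Δh = αQ/(ρcₚ) = 2×10⁻⁴ × 8.857×10⁸ / (1027 × 3950) ≈ 0.043667 m

about 43.7 mm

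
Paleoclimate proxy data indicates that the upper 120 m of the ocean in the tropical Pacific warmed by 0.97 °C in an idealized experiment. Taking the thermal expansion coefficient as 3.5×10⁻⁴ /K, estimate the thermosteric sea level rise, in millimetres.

Δh = αΔT·H = 3.5×10⁻⁴ × 0.97 × 120 = 0.04074 m

40.7 mm of thermosteric rise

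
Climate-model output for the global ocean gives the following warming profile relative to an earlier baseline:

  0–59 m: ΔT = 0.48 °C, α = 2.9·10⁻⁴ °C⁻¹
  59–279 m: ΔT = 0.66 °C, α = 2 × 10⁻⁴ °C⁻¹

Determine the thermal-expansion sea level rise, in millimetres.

0–59 m: 0.48 × 2.9×10⁻⁴ × 59 = 0.0082128 m
59–279 m: 2×10⁻⁴ × 0.66 × 220 = 0.02904 m
Δh = 0.0082128 + 0.02904 = 0.0372528 m ≈ 37 mm

Δh = 37 mm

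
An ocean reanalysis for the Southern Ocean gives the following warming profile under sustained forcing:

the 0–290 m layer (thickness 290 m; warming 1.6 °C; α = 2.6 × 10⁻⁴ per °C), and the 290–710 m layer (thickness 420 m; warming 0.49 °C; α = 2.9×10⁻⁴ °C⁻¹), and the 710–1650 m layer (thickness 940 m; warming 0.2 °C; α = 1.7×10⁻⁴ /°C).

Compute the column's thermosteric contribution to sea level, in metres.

2.6×10⁻⁴ × 1.6 × 290 = 0.12064 m
Layer 2: 0.49 × 420 × 2.9×10⁻⁴ = 0.059682 m
710–1650 m: 1.7×10⁻⁴ × 0.2 × 940 = 0.03196 m
Δh = 0.12064 + 0.059682 + 0.03196 = 0.212282 m

0.21 m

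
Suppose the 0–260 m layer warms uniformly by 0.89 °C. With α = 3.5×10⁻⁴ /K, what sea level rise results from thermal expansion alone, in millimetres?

Δh = 81.0 mm

Δh = αΔT·H = 3.5×10⁻⁴ × 0.89 × 260 = 0.08099 m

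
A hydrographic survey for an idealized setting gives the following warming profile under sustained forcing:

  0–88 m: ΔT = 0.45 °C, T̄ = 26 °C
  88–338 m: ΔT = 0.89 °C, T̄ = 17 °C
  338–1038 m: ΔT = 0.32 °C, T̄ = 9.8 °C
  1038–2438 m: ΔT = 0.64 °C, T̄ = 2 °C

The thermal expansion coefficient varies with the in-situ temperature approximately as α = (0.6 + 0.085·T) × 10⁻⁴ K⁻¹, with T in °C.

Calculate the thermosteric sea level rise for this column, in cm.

Δh ≈ 16 cm

Layer 1: α = (0.6 + 0.085×26)×10⁻⁴ = 2.81×10⁻⁴ K⁻¹
Layer 2: α = (0.6 + 0.085×17)×10⁻⁴ = 2.045×10⁻⁴ K⁻¹
Layer 3: α = (0.6 + 0.085×9.8)×10⁻⁴ = 1.433×10⁻⁴ K⁻¹
Layer 4: α = (0.6 + 0.085×2)×10⁻⁴ = 0.77×10⁻⁴ K⁻¹
0–88 m: 0.45 × 88 × 2.81×10⁻⁴ = 0.0111276 m
88–338 m: 0.89 × 250 × 2.045×10⁻⁴ = 0.04550125 m
700 × 0.32 × 1.433×10⁻⁴ = 0.0320992 m
1038–2438 m: 0.77×10⁻⁴ × 0.64 × 1400 = 0.068992 m
Δh = 0.0111276 + 0.04550125 + 0.0320992 + 0.068992 = 0.15772005 m ≈ 16 cm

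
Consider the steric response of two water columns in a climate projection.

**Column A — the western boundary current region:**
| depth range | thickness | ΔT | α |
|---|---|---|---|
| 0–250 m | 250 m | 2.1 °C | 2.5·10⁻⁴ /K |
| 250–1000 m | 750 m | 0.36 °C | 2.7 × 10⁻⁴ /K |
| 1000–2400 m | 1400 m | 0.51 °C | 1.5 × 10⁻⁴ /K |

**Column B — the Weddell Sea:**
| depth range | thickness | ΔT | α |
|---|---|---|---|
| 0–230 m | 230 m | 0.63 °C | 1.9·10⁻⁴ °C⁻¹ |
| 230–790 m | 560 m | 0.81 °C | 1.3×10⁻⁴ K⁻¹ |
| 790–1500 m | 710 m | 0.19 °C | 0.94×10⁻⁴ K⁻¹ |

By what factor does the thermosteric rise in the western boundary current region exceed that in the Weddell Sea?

A 0–250 m: 2.5×10⁻⁴ × 2.1 × 250 = 0.13125 m
A 750 × 2.7×10⁻⁴ × 0.36 = 0.07290 m
A 1000–2400 m: 1.5×10⁻⁴ × 0.51 × 1400 = 0.10710 m
A total: 0.31125 m
B 1.9×10⁻⁴ × 0.63 × 230 = 0.027531 m
B Layer 2: 0.81 × 560 × 1.3×10⁻⁴ = 0.058968 m
B 790–1500 m: 710 × 0.19 × 0.94×10⁻⁴ = 0.0126806 m
B total: 0.0991796 m
Ratio: 0.31125 / 0.0991796 ≈ 3.138

3.1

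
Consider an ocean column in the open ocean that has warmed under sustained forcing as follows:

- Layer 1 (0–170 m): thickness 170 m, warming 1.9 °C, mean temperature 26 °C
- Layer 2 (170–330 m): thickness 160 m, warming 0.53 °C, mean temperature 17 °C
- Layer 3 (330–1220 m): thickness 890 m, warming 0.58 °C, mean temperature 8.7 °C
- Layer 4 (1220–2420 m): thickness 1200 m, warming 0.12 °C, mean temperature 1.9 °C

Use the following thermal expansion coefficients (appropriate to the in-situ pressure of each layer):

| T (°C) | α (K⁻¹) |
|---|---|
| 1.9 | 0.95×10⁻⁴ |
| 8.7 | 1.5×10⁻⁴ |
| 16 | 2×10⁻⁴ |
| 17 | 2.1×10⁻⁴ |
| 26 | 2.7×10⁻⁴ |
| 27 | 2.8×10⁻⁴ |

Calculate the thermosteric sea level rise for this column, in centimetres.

20 cm

Layer 1 at 26 °C → α = 2.7×10⁻⁴ K⁻¹
Layer 2 at 17 °C → α = 2.1×10⁻⁴ K⁻¹
Layer 3 at 8.7 °C → α = 1.5×10⁻⁴ K⁻¹
Layer 4 at 1.9 °C → α = 0.95×10⁻⁴ K⁻¹
0–170 m: 2.7×10⁻⁴ × 170 × 1.9 = 0.08721 m
160 × 2.1×10⁻⁴ × 0.53 = 0.017808 m
1.5×10⁻⁴ × 0.58 × 890 = 0.07743 m
0.95×10⁻⁴ × 0.12 × 1200 = 0.01368 m
Δh = 0.08721 + 0.017808 + 0.07743 + 0.01368 = 0.196128 m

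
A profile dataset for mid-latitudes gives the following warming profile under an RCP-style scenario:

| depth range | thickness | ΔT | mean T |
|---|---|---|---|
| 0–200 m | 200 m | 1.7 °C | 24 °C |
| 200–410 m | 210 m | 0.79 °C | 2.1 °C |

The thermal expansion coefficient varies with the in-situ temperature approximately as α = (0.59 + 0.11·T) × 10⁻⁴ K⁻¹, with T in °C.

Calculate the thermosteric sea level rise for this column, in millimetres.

Δh ≈ 123 mm

Layer 1: α = (0.59 + 0.11×24)×10⁻⁴ = 3.23×10⁻⁴ K⁻¹
Layer 2: α = (0.59 + 0.11×2.1)×10⁻⁴ = 0.821×10⁻⁴ K⁻¹
Layer 1: 200 × 1.7 × 3.23×10⁻⁴ = 0.10982 m
Layer 2: 0.821×10⁻⁴ × 0.79 × 210 = 0.01362039 m
Δh = 0.10982 + 0.01362039 = 0.12344039 m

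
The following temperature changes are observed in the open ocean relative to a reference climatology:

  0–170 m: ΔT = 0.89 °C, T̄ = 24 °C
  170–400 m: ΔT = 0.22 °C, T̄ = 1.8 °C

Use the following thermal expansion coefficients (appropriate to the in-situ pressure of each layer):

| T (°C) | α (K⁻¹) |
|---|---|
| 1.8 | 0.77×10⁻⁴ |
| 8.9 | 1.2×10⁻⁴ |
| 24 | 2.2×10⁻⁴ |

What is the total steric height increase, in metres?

0.0372 m of thermosteric rise

Layer 1 at 24 °C → α = 2.2×10⁻⁴ K⁻¹
Layer 2 at 1.8 °C → α = 0.77×10⁻⁴ K⁻¹
Layer 1: 170 × 0.89 × 2.2×10⁻⁴ = 0.033286 m
Layer 2: 0.77×10⁻⁴ × 230 × 0.22 = 0.0038962 m
Δh = 0.033286 + 0.0038962 = 0.0371822 m ≈ 0.0372 m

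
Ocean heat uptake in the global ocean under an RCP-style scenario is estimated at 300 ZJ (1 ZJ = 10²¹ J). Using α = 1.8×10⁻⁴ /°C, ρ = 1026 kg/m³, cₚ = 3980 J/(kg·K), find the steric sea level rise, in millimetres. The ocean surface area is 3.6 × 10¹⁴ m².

Per unit area: Q = 300×10²¹ / (3.6×10¹⁴) ≈ 8.333×10⁸ J/m²
Δh = αQ/(ρcₚ) = 1.8×10⁻⁴ × 8.333×10⁸ / (1026 × 3980) ≈ 0.036732 m

36.7 mm of thermosteric rise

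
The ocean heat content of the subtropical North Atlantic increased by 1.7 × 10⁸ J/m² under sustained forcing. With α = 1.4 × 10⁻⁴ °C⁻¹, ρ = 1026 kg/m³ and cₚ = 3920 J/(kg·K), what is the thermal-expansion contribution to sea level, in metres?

0.0059 m of thermosteric rise

Δh = αQ/(ρcₚ) = 1.4×10⁻⁴ × 1.7×10⁸ / (1026 × 3920) ≈ 0.0059176 m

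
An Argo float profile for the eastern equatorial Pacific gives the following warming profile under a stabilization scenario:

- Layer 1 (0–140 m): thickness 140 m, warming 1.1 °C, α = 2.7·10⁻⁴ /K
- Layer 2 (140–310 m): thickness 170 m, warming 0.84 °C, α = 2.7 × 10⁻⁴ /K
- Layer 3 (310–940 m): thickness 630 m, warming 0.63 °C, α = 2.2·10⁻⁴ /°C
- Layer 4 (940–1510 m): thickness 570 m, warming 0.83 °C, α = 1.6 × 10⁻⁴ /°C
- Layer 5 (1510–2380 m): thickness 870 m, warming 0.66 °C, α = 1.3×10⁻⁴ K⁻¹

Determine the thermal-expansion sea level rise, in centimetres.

2.7×10⁻⁴ × 140 × 1.1 = 0.04158 m
140–310 m: 170 × 0.84 × 2.7×10⁻⁴ = 0.038556 m
Layer 3: 0.63 × 630 × 2.2×10⁻⁴ = 0.087318 m
940–1510 m: 1.6×10⁻⁴ × 570 × 0.83 = 0.075696 m
Layer 5: 870 × 1.3×10⁻⁴ × 0.66 = 0.074646 m
Δh = 0.04158 + 0.038556 + 0.087318 + 0.075696 + 0.074646 = 0.317796 m ≈ 31.8 cm

Δh = 31.8 cm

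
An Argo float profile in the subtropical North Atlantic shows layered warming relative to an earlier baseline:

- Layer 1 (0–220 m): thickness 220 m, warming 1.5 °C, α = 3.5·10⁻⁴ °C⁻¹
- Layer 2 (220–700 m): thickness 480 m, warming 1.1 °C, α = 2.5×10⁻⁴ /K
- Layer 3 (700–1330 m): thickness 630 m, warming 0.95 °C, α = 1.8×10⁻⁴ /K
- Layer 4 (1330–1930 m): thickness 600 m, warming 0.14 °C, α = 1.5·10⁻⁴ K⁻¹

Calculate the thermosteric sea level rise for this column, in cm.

Layer 1: 1.5 × 220 × 3.5×10⁻⁴ = 0.11550 m
Layer 2: 480 × 1.1 × 2.5×10⁻⁴ = 0.13200 m
1.8×10⁻⁴ × 0.95 × 630 = 0.10773 m
Layer 4: 600 × 1.5×10⁻⁴ × 0.14 = 0.01260 m
Δh = 0.11550 + 0.13200 + 0.10773 + 0.01260 = 0.36783 m ≈ 36.8 cm

36.8 cm of thermosteric rise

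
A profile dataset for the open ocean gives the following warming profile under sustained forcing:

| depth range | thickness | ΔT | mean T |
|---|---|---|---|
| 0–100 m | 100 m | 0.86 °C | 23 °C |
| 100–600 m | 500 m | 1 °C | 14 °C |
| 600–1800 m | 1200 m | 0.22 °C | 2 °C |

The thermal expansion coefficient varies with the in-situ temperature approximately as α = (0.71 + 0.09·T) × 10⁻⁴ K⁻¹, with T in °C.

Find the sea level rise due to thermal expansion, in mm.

Layer 1: α = (0.71 + 0.09×23)×10⁻⁴ = 2.78×10⁻⁴ K⁻¹
Layer 2: α = (0.71 + 0.09×14)×10⁻⁴ = 1.97×10⁻⁴ K⁻¹
Layer 3: α = (0.71 + 0.09×2)×10⁻⁴ = 0.89×10⁻⁴ K⁻¹
100 × 0.86 × 2.78×10⁻⁴ = 0.023908 m
100–600 m: 1.97×10⁻⁴ × 500 × 1 = 0.09850 m
600–1800 m: 1200 × 0.22 × 0.89×10⁻⁴ = 0.023496 m
Δh = 0.023908 + 0.09850 + 0.023496 = 0.145904 m

150 mm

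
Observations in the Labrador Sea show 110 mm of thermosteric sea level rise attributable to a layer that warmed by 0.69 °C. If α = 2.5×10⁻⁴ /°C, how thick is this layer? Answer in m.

H = Δh/(αΔT) = 0.11 / (2.5×10⁻⁴ × 0.69) ≈ 637.7 m

H ≈ 640 m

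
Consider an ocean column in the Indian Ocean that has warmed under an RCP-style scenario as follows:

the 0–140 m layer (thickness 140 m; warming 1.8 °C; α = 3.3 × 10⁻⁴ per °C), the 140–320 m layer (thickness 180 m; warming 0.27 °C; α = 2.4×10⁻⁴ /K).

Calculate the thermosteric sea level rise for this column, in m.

3.3×10⁻⁴ × 1.8 × 140 = 0.08316 m
2.4×10⁻⁴ × 0.27 × 180 = 0.011664 m
Δh = 0.08316 + 0.011664 = 0.094824 m

0.0948 m of thermosteric rise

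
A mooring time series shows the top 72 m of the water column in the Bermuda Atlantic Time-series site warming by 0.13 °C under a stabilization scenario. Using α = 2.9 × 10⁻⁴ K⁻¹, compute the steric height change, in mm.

2.71 mm of thermosteric rise

Δh = αΔT·H = 2.9×10⁻⁴ × 0.13 × 72 = 0.0027144 m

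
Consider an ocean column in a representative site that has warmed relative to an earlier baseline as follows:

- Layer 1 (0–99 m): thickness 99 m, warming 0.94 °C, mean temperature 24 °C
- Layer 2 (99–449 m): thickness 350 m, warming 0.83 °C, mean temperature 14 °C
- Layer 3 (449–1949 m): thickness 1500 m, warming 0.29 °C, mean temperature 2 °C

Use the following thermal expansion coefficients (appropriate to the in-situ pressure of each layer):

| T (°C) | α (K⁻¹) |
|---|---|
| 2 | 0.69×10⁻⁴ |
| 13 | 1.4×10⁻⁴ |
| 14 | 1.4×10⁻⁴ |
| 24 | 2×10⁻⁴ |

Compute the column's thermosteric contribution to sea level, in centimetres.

Layer 1 at 24 °C → α = 2×10⁻⁴ K⁻¹
Layer 2 at 14 °C → α = 1.4×10⁻⁴ K⁻¹
Layer 3 at 2 °C → α = 0.69×10⁻⁴ K⁻¹
0–99 m: 99 × 2×10⁻⁴ × 0.94 = 0.018612 m
99–449 m: 0.83 × 350 × 1.4×10⁻⁴ = 0.04067 m
Layer 3: 0.69×10⁻⁴ × 1500 × 0.29 = 0.030015 m
Δh = 0.018612 + 0.04067 + 0.030015 = 0.089297 m

Δh = 8.93 cm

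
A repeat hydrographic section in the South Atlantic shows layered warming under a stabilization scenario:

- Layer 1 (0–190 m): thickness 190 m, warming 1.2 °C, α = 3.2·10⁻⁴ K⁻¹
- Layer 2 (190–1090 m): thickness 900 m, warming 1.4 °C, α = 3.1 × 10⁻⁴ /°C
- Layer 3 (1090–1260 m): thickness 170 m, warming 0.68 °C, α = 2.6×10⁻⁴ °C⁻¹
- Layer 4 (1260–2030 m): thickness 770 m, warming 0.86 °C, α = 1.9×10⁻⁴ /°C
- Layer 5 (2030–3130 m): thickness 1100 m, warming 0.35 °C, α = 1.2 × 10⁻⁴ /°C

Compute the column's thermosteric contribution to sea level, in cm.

66.6 cm

3.2×10⁻⁴ × 190 × 1.2 = 0.07296 m
3.1×10⁻⁴ × 900 × 1.4 = 0.39060 m
Layer 3: 0.68 × 170 × 2.6×10⁻⁴ = 0.030056 m
1.9×10⁻⁴ × 0.86 × 770 = 0.125818 m
Layer 5: 1100 × 1.2×10⁻⁴ × 0.35 = 0.04620 m
Δh = 0.07296 + 0.39060 + 0.030056 + 0.125818 + 0.04620 = 0.665634 m ≈ 66.6 cm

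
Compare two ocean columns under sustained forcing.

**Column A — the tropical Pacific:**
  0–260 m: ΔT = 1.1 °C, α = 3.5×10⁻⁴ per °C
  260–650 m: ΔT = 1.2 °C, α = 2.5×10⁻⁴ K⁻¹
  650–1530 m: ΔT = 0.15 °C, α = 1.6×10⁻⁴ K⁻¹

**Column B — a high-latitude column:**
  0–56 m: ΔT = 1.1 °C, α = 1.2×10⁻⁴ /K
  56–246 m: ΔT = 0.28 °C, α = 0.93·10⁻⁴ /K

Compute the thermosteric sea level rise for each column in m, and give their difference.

A Layer 1: 1.1 × 260 × 3.5×10⁻⁴ = 0.10010 m
A 1.2 × 390 × 2.5×10⁻⁴ = 0.11700 m
A 0.15 × 880 × 1.6×10⁻⁴ = 0.02112 m
A total: 0.23822 m
B 0–56 m: 1.2×10⁻⁴ × 56 × 1.1 = 0.007392 m
B 56–246 m: 0.93×10⁻⁴ × 0.28 × 190 = 0.0049476 m
B total: 0.0123396 m
Difference: 0.23822 − 0.0123396 = 0.2258804 m

Δh_A ≈ 0.238 m, Δh_B ≈ 0.0123 m; difference ≈ 0.226 m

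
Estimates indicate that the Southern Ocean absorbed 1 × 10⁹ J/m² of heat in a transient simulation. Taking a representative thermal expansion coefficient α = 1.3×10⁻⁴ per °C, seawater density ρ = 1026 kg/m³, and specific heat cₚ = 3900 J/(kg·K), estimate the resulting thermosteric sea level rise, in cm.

Δh = 3.2 cm

Δh = αQ/(ρcₚ) = 1.3×10⁻⁴ × 1×10⁹ / (1026 × 3900) ≈ 0.032489 m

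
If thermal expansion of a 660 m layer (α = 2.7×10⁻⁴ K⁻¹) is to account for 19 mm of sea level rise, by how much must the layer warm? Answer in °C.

ΔT = Δh/(αH) = 0.019 / (2.7×10⁻⁴ × 660) ≈ 0.1066 °C

ΔT ≈ 0.107 °C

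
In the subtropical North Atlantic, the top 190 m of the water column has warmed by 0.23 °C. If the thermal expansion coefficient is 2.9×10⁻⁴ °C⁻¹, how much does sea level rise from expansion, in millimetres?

13 mm of thermosteric rise

Δh = αΔT·H = 2.9×10⁻⁴ × 0.23 × 190 = 0.012673 m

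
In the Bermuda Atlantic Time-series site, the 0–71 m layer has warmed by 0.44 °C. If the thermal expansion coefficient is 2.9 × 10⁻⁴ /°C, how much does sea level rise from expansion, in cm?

0.906 cm

Δh = αΔT·H = 2.9×10⁻⁴ × 0.44 × 71 = 0.0090596 m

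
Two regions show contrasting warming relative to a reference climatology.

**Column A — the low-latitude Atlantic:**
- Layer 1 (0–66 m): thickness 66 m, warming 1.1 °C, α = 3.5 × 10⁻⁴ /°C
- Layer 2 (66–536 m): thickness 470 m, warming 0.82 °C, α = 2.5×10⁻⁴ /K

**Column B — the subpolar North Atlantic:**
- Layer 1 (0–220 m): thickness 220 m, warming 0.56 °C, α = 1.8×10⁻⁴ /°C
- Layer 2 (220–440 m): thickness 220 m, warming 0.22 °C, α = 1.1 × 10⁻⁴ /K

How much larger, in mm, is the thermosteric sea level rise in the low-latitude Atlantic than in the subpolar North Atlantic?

Δh_A − Δh_B ≈ 94.3 mm

A 0–66 m: 1.1 × 3.5×10⁻⁴ × 66 = 0.02541 m
A 66–536 m: 470 × 2.5×10⁻⁴ × 0.82 = 0.09635 m
A total: 0.12176 m
B 220 × 1.8×10⁻⁴ × 0.56 = 0.022176 m
B 1.1×10⁻⁴ × 0.22 × 220 = 0.005324 m
B total: 0.02750 m
Difference: 0.12176 − 0.02750 = 0.09426 m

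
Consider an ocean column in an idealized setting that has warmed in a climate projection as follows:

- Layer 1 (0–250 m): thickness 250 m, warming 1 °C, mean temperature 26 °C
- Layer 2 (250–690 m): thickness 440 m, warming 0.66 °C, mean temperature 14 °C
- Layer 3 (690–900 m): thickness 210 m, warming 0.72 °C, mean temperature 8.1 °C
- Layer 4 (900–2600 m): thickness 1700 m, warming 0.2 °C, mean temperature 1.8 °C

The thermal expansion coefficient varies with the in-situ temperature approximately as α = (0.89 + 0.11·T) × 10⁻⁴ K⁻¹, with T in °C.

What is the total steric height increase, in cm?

Layer 1: α = (0.89 + 0.11×26)×10⁻⁴ = 3.75×10⁻⁴ K⁻¹
Layer 2: α = (0.89 + 0.11×14)×10⁻⁴ = 2.43×10⁻⁴ K⁻¹
Layer 3: α = (0.89 + 0.11×8.1)×10⁻⁴ = 1.781×10⁻⁴ K⁻¹
Layer 4: α = (0.89 + 0.11×1.8)×10⁻⁴ = 1.088×10⁻⁴ K⁻¹
250 × 3.75×10⁻⁴ × 1 = 0.09375 m
Layer 2: 440 × 0.66 × 2.43×10⁻⁴ = 0.0705672 m
210 × 1.781×10⁻⁴ × 0.72 = 0.02692872 m
Layer 4: 1700 × 1.088×10⁻⁴ × 0.2 = 0.036992 m
Δh = 0.09375 + 0.0705672 + 0.02692872 + 0.036992 = 0.22823792 m

23 cm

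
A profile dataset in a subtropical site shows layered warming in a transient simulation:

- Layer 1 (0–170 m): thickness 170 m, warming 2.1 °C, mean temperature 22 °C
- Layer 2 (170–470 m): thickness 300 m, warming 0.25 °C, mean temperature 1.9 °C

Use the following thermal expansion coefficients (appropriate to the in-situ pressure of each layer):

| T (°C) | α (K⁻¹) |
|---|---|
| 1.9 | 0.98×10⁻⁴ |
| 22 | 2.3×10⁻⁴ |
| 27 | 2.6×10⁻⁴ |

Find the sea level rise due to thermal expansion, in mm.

Layer 1 at 22 °C → α = 2.3×10⁻⁴ K⁻¹
Layer 2 at 1.9 °C → α = 0.98×10⁻⁴ K⁻¹
170 × 2.1 × 2.3×10⁻⁴ = 0.08211 m
Layer 2: 0.98×10⁻⁴ × 300 × 0.25 = 0.00735 m
Δh = 0.08211 + 0.00735 = 0.08946 m

89 mm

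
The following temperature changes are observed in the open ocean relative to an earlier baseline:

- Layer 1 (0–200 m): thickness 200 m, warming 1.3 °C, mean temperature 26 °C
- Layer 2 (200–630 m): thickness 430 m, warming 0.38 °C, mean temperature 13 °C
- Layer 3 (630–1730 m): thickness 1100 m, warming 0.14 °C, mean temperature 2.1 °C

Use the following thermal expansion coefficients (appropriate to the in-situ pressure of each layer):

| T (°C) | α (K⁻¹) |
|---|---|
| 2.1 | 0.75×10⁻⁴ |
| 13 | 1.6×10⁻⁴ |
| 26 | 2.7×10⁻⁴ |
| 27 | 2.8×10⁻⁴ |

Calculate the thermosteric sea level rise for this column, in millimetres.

Δh = 108 mm

Layer 1 at 26 °C → α = 2.7×10⁻⁴ K⁻¹
Layer 2 at 13 °C → α = 1.6×10⁻⁴ K⁻¹
Layer 3 at 2.1 °C → α = 0.75×10⁻⁴ K⁻¹
200 × 1.3 × 2.7×10⁻⁴ = 0.07020 m
Layer 2: 0.38 × 1.6×10⁻⁴ × 430 = 0.026144 m
630–1730 m: 0.75×10⁻⁴ × 0.14 × 1100 = 0.01155 m
Δh = 0.07020 + 0.026144 + 0.01155 = 0.107894 m ≈ 108 mm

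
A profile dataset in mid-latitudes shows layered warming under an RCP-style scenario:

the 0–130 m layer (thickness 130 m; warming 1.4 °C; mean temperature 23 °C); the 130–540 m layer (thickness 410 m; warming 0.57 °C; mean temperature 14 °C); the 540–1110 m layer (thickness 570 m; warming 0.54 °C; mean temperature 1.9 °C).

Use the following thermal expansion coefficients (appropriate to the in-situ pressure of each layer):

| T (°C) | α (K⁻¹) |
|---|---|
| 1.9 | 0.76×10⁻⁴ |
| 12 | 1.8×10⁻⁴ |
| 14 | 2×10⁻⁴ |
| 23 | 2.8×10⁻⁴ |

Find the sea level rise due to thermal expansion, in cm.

Layer 1 at 23 °C → α = 2.8×10⁻⁴ K⁻¹
Layer 2 at 14 °C → α = 2×10⁻⁴ K⁻¹
Layer 3 at 1.9 °C → α = 0.76×10⁻⁴ K⁻¹
0–130 m: 130 × 1.4 × 2.8×10⁻⁴ = 0.05096 m
Layer 2: 2×10⁻⁴ × 0.57 × 410 = 0.04674 m
570 × 0.54 × 0.76×10⁻⁴ = 0.0233928 m
Δh = 0.05096 + 0.04674 + 0.0233928 = 0.1210928 m

Δh ≈ 12 cm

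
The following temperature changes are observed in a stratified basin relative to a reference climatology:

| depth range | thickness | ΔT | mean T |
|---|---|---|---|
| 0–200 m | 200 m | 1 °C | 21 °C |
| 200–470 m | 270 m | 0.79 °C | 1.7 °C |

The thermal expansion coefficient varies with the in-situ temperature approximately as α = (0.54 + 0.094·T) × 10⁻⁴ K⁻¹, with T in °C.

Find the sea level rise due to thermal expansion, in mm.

about 65.2 mm

Layer 1: α = (0.54 + 0.094×21)×10⁻⁴ = 2.514×10⁻⁴ K⁻¹
Layer 2: α = (0.54 + 0.094×1.7)×10⁻⁴ = 0.6998×10⁻⁴ K⁻¹
Layer 1: 1 × 2.514×10⁻⁴ × 200 = 0.05028 m
Layer 2: 0.6998×10⁻⁴ × 0.79 × 270 = 0.014926734 m
Δh = 0.05028 + 0.014926734 = 0.065206734 m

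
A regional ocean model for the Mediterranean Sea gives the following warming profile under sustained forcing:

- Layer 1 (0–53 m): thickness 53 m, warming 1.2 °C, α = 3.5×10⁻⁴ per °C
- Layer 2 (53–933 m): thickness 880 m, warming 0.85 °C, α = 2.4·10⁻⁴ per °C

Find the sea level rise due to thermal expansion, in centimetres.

0–53 m: 3.5×10⁻⁴ × 1.2 × 53 = 0.02226 m
880 × 0.85 × 2.4×10⁻⁴ = 0.17952 m
Δh = 0.02226 + 0.17952 = 0.20178 m

Δh = 20.2 cm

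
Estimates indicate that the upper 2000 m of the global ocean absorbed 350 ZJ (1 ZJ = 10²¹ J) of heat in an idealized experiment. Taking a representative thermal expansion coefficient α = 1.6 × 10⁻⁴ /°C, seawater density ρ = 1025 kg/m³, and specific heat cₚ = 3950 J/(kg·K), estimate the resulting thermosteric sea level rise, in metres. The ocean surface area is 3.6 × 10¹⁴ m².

Δh ≈ 0.0384 m

Per unit area: Q = 350×10²¹ / (3.6×10¹⁴) ≈ 9.722×10⁸ J/m²
Δh = αQ/(ρcₚ) = 1.6×10⁻⁴ × 9.722×10⁸ / (1025 × 3950) ≈ 0.03842 m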